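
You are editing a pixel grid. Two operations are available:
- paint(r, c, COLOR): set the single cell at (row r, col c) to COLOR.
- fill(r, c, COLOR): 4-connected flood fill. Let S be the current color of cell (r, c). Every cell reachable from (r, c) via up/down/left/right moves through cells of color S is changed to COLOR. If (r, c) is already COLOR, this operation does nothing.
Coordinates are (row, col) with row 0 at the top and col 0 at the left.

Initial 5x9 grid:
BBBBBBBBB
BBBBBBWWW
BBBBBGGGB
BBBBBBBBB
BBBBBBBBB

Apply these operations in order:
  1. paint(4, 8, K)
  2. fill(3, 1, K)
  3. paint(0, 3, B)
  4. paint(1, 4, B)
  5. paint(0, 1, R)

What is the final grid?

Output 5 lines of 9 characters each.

Answer: KRKBKKKKK
KKKKBKWWW
KKKKKGGGK
KKKKKKKKK
KKKKKKKKK

Derivation:
After op 1 paint(4,8,K):
BBBBBBBBB
BBBBBBWWW
BBBBBGGGB
BBBBBBBBB
BBBBBBBBK
After op 2 fill(3,1,K) [38 cells changed]:
KKKKKKKKK
KKKKKKWWW
KKKKKGGGK
KKKKKKKKK
KKKKKKKKK
After op 3 paint(0,3,B):
KKKBKKKKK
KKKKKKWWW
KKKKKGGGK
KKKKKKKKK
KKKKKKKKK
After op 4 paint(1,4,B):
KKKBKKKKK
KKKKBKWWW
KKKKKGGGK
KKKKKKKKK
KKKKKKKKK
After op 5 paint(0,1,R):
KRKBKKKKK
KKKKBKWWW
KKKKKGGGK
KKKKKKKKK
KKKKKKKKK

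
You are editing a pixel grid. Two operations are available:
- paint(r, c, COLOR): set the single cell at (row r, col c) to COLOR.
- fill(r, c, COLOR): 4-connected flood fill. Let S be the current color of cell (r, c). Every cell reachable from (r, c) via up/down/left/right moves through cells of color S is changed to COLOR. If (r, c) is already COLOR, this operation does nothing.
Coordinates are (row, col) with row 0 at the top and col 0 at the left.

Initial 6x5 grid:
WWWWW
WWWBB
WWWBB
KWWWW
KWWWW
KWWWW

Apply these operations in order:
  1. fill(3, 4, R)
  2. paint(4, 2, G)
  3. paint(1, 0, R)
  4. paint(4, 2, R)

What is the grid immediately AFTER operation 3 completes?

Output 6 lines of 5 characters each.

Answer: RRRRR
RRRBB
RRRBB
KRRRR
KRGRR
KRRRR

Derivation:
After op 1 fill(3,4,R) [23 cells changed]:
RRRRR
RRRBB
RRRBB
KRRRR
KRRRR
KRRRR
After op 2 paint(4,2,G):
RRRRR
RRRBB
RRRBB
KRRRR
KRGRR
KRRRR
After op 3 paint(1,0,R):
RRRRR
RRRBB
RRRBB
KRRRR
KRGRR
KRRRR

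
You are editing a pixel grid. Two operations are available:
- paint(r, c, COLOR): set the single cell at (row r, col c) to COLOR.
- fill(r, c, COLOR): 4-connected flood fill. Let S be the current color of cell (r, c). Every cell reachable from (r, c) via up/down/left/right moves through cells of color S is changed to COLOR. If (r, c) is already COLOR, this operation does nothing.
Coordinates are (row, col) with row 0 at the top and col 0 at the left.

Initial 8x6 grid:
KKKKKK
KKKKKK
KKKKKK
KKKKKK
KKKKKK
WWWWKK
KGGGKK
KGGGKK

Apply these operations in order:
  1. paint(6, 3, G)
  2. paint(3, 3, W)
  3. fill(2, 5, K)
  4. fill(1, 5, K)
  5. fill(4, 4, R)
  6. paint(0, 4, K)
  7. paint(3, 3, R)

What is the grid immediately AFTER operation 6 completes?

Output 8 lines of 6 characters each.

After op 1 paint(6,3,G):
KKKKKK
KKKKKK
KKKKKK
KKKKKK
KKKKKK
WWWWKK
KGGGKK
KGGGKK
After op 2 paint(3,3,W):
KKKKKK
KKKKKK
KKKKKK
KKKWKK
KKKKKK
WWWWKK
KGGGKK
KGGGKK
After op 3 fill(2,5,K) [0 cells changed]:
KKKKKK
KKKKKK
KKKKKK
KKKWKK
KKKKKK
WWWWKK
KGGGKK
KGGGKK
After op 4 fill(1,5,K) [0 cells changed]:
KKKKKK
KKKKKK
KKKKKK
KKKWKK
KKKKKK
WWWWKK
KGGGKK
KGGGKK
After op 5 fill(4,4,R) [35 cells changed]:
RRRRRR
RRRRRR
RRRRRR
RRRWRR
RRRRRR
WWWWRR
KGGGRR
KGGGRR
After op 6 paint(0,4,K):
RRRRKR
RRRRRR
RRRRRR
RRRWRR
RRRRRR
WWWWRR
KGGGRR
KGGGRR

Answer: RRRRKR
RRRRRR
RRRRRR
RRRWRR
RRRRRR
WWWWRR
KGGGRR
KGGGRR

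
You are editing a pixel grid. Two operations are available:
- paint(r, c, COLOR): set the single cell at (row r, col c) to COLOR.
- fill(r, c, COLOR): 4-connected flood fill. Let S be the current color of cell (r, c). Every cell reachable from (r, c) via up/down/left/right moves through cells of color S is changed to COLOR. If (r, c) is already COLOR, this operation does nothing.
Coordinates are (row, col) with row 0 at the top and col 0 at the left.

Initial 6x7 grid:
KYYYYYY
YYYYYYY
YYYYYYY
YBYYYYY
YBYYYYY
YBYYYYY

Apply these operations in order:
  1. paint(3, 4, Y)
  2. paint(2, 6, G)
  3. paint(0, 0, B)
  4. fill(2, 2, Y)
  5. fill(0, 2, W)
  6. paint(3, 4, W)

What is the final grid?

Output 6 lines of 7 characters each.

Answer: BWWWWWW
WWWWWWW
WWWWWWG
WBWWWWW
WBWWWWW
WBWWWWW

Derivation:
After op 1 paint(3,4,Y):
KYYYYYY
YYYYYYY
YYYYYYY
YBYYYYY
YBYYYYY
YBYYYYY
After op 2 paint(2,6,G):
KYYYYYY
YYYYYYY
YYYYYYG
YBYYYYY
YBYYYYY
YBYYYYY
After op 3 paint(0,0,B):
BYYYYYY
YYYYYYY
YYYYYYG
YBYYYYY
YBYYYYY
YBYYYYY
After op 4 fill(2,2,Y) [0 cells changed]:
BYYYYYY
YYYYYYY
YYYYYYG
YBYYYYY
YBYYYYY
YBYYYYY
After op 5 fill(0,2,W) [37 cells changed]:
BWWWWWW
WWWWWWW
WWWWWWG
WBWWWWW
WBWWWWW
WBWWWWW
After op 6 paint(3,4,W):
BWWWWWW
WWWWWWW
WWWWWWG
WBWWWWW
WBWWWWW
WBWWWWW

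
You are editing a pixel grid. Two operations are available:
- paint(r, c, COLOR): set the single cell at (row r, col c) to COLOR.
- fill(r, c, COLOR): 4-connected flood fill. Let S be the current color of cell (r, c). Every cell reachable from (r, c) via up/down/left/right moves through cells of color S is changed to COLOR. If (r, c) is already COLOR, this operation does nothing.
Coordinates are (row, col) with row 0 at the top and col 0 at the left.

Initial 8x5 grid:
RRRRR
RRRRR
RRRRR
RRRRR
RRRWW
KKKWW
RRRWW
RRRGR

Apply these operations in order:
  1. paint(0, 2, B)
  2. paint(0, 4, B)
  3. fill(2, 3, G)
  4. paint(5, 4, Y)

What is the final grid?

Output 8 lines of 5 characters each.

Answer: GGBGB
GGGGG
GGGGG
GGGGG
GGGWW
KKKWY
RRRWW
RRRGR

Derivation:
After op 1 paint(0,2,B):
RRBRR
RRRRR
RRRRR
RRRRR
RRRWW
KKKWW
RRRWW
RRRGR
After op 2 paint(0,4,B):
RRBRB
RRRRR
RRRRR
RRRRR
RRRWW
KKKWW
RRRWW
RRRGR
After op 3 fill(2,3,G) [21 cells changed]:
GGBGB
GGGGG
GGGGG
GGGGG
GGGWW
KKKWW
RRRWW
RRRGR
After op 4 paint(5,4,Y):
GGBGB
GGGGG
GGGGG
GGGGG
GGGWW
KKKWY
RRRWW
RRRGR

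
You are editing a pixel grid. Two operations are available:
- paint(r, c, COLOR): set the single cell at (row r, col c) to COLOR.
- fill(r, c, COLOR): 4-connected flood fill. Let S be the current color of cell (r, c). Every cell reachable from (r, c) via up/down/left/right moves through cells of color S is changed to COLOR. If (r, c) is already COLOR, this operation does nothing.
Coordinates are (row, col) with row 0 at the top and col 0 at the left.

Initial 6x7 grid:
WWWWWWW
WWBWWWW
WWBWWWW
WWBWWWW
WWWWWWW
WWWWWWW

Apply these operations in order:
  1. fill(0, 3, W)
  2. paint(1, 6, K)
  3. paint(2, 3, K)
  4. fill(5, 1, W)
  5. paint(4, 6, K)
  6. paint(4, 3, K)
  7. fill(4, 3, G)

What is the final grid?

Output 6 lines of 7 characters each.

Answer: WWWWWWW
WWBWWWK
WWBKWWW
WWBWWWW
WWWGWWK
WWWWWWW

Derivation:
After op 1 fill(0,3,W) [0 cells changed]:
WWWWWWW
WWBWWWW
WWBWWWW
WWBWWWW
WWWWWWW
WWWWWWW
After op 2 paint(1,6,K):
WWWWWWW
WWBWWWK
WWBWWWW
WWBWWWW
WWWWWWW
WWWWWWW
After op 3 paint(2,3,K):
WWWWWWW
WWBWWWK
WWBKWWW
WWBWWWW
WWWWWWW
WWWWWWW
After op 4 fill(5,1,W) [0 cells changed]:
WWWWWWW
WWBWWWK
WWBKWWW
WWBWWWW
WWWWWWW
WWWWWWW
After op 5 paint(4,6,K):
WWWWWWW
WWBWWWK
WWBKWWW
WWBWWWW
WWWWWWK
WWWWWWW
After op 6 paint(4,3,K):
WWWWWWW
WWBWWWK
WWBKWWW
WWBWWWW
WWWKWWK
WWWWWWW
After op 7 fill(4,3,G) [1 cells changed]:
WWWWWWW
WWBWWWK
WWBKWWW
WWBWWWW
WWWGWWK
WWWWWWW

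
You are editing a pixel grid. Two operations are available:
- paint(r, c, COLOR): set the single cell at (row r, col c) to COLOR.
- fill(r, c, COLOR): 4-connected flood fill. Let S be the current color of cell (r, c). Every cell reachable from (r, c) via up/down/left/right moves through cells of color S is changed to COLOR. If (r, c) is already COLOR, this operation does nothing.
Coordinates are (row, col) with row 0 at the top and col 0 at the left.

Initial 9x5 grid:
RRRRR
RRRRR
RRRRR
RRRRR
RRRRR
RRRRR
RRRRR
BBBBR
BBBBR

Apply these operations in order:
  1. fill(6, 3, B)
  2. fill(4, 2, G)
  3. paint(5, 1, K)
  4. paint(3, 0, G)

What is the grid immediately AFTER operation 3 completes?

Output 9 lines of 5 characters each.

After op 1 fill(6,3,B) [37 cells changed]:
BBBBB
BBBBB
BBBBB
BBBBB
BBBBB
BBBBB
BBBBB
BBBBB
BBBBB
After op 2 fill(4,2,G) [45 cells changed]:
GGGGG
GGGGG
GGGGG
GGGGG
GGGGG
GGGGG
GGGGG
GGGGG
GGGGG
After op 3 paint(5,1,K):
GGGGG
GGGGG
GGGGG
GGGGG
GGGGG
GKGGG
GGGGG
GGGGG
GGGGG

Answer: GGGGG
GGGGG
GGGGG
GGGGG
GGGGG
GKGGG
GGGGG
GGGGG
GGGGG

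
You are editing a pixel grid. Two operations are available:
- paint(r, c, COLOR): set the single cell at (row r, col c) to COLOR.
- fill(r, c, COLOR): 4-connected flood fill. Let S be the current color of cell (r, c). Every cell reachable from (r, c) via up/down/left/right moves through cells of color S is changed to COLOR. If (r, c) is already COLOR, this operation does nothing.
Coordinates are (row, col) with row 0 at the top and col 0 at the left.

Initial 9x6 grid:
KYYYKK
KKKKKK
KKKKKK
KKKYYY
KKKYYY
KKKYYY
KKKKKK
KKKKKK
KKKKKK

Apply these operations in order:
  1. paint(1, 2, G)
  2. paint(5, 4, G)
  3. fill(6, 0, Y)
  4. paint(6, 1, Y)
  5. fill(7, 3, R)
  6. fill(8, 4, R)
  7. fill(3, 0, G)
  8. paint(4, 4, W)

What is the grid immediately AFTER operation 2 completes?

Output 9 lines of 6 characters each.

After op 1 paint(1,2,G):
KYYYKK
KKGKKK
KKKKKK
KKKYYY
KKKYYY
KKKYYY
KKKKKK
KKKKKK
KKKKKK
After op 2 paint(5,4,G):
KYYYKK
KKGKKK
KKKKKK
KKKYYY
KKKYYY
KKKYGY
KKKKKK
KKKKKK
KKKKKK

Answer: KYYYKK
KKGKKK
KKKKKK
KKKYYY
KKKYYY
KKKYGY
KKKKKK
KKKKKK
KKKKKK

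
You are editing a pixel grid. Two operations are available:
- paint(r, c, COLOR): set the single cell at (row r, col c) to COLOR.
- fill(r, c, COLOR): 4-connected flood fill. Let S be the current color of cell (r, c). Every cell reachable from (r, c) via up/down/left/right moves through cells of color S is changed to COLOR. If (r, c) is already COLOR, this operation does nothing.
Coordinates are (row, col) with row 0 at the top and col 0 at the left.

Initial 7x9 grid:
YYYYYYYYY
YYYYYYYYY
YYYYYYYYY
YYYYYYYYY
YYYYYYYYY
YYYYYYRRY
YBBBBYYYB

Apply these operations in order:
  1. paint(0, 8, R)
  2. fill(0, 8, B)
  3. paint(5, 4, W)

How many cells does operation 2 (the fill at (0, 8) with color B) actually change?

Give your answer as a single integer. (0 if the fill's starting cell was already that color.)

After op 1 paint(0,8,R):
YYYYYYYYR
YYYYYYYYY
YYYYYYYYY
YYYYYYYYY
YYYYYYYYY
YYYYYYRRY
YBBBBYYYB
After op 2 fill(0,8,B) [1 cells changed]:
YYYYYYYYB
YYYYYYYYY
YYYYYYYYY
YYYYYYYYY
YYYYYYYYY
YYYYYYRRY
YBBBBYYYB

Answer: 1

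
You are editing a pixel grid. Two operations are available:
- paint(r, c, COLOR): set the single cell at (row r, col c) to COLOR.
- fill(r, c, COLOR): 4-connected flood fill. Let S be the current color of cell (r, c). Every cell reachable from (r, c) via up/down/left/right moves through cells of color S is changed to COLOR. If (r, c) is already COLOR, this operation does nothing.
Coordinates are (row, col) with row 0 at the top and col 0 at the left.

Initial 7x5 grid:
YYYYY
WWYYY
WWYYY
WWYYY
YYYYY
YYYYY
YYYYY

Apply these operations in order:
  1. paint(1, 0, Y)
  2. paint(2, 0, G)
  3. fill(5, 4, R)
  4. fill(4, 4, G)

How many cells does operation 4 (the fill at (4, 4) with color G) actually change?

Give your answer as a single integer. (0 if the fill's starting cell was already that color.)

Answer: 30

Derivation:
After op 1 paint(1,0,Y):
YYYYY
YWYYY
WWYYY
WWYYY
YYYYY
YYYYY
YYYYY
After op 2 paint(2,0,G):
YYYYY
YWYYY
GWYYY
WWYYY
YYYYY
YYYYY
YYYYY
After op 3 fill(5,4,R) [30 cells changed]:
RRRRR
RWRRR
GWRRR
WWRRR
RRRRR
RRRRR
RRRRR
After op 4 fill(4,4,G) [30 cells changed]:
GGGGG
GWGGG
GWGGG
WWGGG
GGGGG
GGGGG
GGGGG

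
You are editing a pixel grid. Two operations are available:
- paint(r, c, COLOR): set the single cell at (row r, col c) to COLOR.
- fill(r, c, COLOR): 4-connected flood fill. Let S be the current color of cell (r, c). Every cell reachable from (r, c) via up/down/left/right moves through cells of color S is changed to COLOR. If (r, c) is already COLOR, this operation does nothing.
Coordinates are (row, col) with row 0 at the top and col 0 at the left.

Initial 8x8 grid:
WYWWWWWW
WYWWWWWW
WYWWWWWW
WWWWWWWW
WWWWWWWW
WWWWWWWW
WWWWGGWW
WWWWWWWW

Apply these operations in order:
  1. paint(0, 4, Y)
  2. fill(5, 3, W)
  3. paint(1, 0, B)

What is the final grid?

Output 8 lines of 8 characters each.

Answer: WYWWYWWW
BYWWWWWW
WYWWWWWW
WWWWWWWW
WWWWWWWW
WWWWWWWW
WWWWGGWW
WWWWWWWW

Derivation:
After op 1 paint(0,4,Y):
WYWWYWWW
WYWWWWWW
WYWWWWWW
WWWWWWWW
WWWWWWWW
WWWWWWWW
WWWWGGWW
WWWWWWWW
After op 2 fill(5,3,W) [0 cells changed]:
WYWWYWWW
WYWWWWWW
WYWWWWWW
WWWWWWWW
WWWWWWWW
WWWWWWWW
WWWWGGWW
WWWWWWWW
After op 3 paint(1,0,B):
WYWWYWWW
BYWWWWWW
WYWWWWWW
WWWWWWWW
WWWWWWWW
WWWWWWWW
WWWWGGWW
WWWWWWWW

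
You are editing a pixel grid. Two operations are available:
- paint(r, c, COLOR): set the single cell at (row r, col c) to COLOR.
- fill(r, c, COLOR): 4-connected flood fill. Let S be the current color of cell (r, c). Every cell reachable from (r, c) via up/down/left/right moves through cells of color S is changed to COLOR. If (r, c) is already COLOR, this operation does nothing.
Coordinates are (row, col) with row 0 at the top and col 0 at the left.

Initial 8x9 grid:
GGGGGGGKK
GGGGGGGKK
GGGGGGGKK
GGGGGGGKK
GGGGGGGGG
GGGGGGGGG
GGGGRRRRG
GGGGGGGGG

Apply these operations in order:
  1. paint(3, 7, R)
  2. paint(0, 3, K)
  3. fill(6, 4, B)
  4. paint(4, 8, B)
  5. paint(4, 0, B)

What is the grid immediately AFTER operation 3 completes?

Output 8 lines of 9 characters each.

Answer: GGGKGGGKK
GGGGGGGKK
GGGGGGGKK
GGGGGGGRK
GGGGGGGGG
GGGGGGGGG
GGGGBBBBG
GGGGGGGGG

Derivation:
After op 1 paint(3,7,R):
GGGGGGGKK
GGGGGGGKK
GGGGGGGKK
GGGGGGGRK
GGGGGGGGG
GGGGGGGGG
GGGGRRRRG
GGGGGGGGG
After op 2 paint(0,3,K):
GGGKGGGKK
GGGGGGGKK
GGGGGGGKK
GGGGGGGRK
GGGGGGGGG
GGGGGGGGG
GGGGRRRRG
GGGGGGGGG
After op 3 fill(6,4,B) [4 cells changed]:
GGGKGGGKK
GGGGGGGKK
GGGGGGGKK
GGGGGGGRK
GGGGGGGGG
GGGGGGGGG
GGGGBBBBG
GGGGGGGGG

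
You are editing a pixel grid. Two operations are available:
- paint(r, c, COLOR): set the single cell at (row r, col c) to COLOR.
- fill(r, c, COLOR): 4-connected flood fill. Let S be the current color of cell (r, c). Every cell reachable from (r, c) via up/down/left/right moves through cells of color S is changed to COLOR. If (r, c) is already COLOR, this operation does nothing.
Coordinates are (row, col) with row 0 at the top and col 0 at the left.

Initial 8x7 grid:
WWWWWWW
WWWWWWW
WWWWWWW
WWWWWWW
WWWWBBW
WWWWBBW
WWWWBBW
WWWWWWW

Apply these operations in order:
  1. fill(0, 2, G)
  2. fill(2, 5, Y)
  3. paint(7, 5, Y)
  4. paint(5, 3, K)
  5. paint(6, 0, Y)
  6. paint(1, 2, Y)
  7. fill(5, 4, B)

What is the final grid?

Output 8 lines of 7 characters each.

Answer: YYYYYYY
YYYYYYY
YYYYYYY
YYYYYYY
YYYYBBY
YYYKBBY
YYYYBBY
YYYYYYY

Derivation:
After op 1 fill(0,2,G) [50 cells changed]:
GGGGGGG
GGGGGGG
GGGGGGG
GGGGGGG
GGGGBBG
GGGGBBG
GGGGBBG
GGGGGGG
After op 2 fill(2,5,Y) [50 cells changed]:
YYYYYYY
YYYYYYY
YYYYYYY
YYYYYYY
YYYYBBY
YYYYBBY
YYYYBBY
YYYYYYY
After op 3 paint(7,5,Y):
YYYYYYY
YYYYYYY
YYYYYYY
YYYYYYY
YYYYBBY
YYYYBBY
YYYYBBY
YYYYYYY
After op 4 paint(5,3,K):
YYYYYYY
YYYYYYY
YYYYYYY
YYYYYYY
YYYYBBY
YYYKBBY
YYYYBBY
YYYYYYY
After op 5 paint(6,0,Y):
YYYYYYY
YYYYYYY
YYYYYYY
YYYYYYY
YYYYBBY
YYYKBBY
YYYYBBY
YYYYYYY
After op 6 paint(1,2,Y):
YYYYYYY
YYYYYYY
YYYYYYY
YYYYYYY
YYYYBBY
YYYKBBY
YYYYBBY
YYYYYYY
After op 7 fill(5,4,B) [0 cells changed]:
YYYYYYY
YYYYYYY
YYYYYYY
YYYYYYY
YYYYBBY
YYYKBBY
YYYYBBY
YYYYYYY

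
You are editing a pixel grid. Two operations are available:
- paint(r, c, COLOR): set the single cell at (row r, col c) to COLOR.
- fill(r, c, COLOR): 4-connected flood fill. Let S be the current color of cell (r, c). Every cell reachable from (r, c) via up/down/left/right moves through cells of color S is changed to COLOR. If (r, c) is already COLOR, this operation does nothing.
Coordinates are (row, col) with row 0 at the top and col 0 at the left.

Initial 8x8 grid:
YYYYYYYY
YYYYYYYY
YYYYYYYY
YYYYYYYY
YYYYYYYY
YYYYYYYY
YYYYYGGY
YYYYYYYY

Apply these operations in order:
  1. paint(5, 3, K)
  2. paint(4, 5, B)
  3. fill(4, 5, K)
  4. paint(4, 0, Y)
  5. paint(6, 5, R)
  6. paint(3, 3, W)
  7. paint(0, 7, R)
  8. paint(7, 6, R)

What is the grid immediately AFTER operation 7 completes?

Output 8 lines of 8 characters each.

After op 1 paint(5,3,K):
YYYYYYYY
YYYYYYYY
YYYYYYYY
YYYYYYYY
YYYYYYYY
YYYKYYYY
YYYYYGGY
YYYYYYYY
After op 2 paint(4,5,B):
YYYYYYYY
YYYYYYYY
YYYYYYYY
YYYYYYYY
YYYYYBYY
YYYKYYYY
YYYYYGGY
YYYYYYYY
After op 3 fill(4,5,K) [1 cells changed]:
YYYYYYYY
YYYYYYYY
YYYYYYYY
YYYYYYYY
YYYYYKYY
YYYKYYYY
YYYYYGGY
YYYYYYYY
After op 4 paint(4,0,Y):
YYYYYYYY
YYYYYYYY
YYYYYYYY
YYYYYYYY
YYYYYKYY
YYYKYYYY
YYYYYGGY
YYYYYYYY
After op 5 paint(6,5,R):
YYYYYYYY
YYYYYYYY
YYYYYYYY
YYYYYYYY
YYYYYKYY
YYYKYYYY
YYYYYRGY
YYYYYYYY
After op 6 paint(3,3,W):
YYYYYYYY
YYYYYYYY
YYYYYYYY
YYYWYYYY
YYYYYKYY
YYYKYYYY
YYYYYRGY
YYYYYYYY
After op 7 paint(0,7,R):
YYYYYYYR
YYYYYYYY
YYYYYYYY
YYYWYYYY
YYYYYKYY
YYYKYYYY
YYYYYRGY
YYYYYYYY

Answer: YYYYYYYR
YYYYYYYY
YYYYYYYY
YYYWYYYY
YYYYYKYY
YYYKYYYY
YYYYYRGY
YYYYYYYY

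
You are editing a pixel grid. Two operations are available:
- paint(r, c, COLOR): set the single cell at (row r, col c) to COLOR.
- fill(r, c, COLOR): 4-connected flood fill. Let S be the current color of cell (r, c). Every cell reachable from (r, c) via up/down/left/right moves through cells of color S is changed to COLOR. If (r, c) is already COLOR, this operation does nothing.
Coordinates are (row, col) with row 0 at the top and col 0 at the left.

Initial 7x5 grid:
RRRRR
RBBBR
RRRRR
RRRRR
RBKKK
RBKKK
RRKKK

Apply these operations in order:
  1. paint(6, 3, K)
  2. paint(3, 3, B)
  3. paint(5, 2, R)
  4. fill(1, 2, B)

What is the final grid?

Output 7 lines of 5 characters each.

After op 1 paint(6,3,K):
RRRRR
RBBBR
RRRRR
RRRRR
RBKKK
RBKKK
RRKKK
After op 2 paint(3,3,B):
RRRRR
RBBBR
RRRRR
RRRBR
RBKKK
RBKKK
RRKKK
After op 3 paint(5,2,R):
RRRRR
RBBBR
RRRRR
RRRBR
RBKKK
RBRKK
RRKKK
After op 4 fill(1,2,B) [0 cells changed]:
RRRRR
RBBBR
RRRRR
RRRBR
RBKKK
RBRKK
RRKKK

Answer: RRRRR
RBBBR
RRRRR
RRRBR
RBKKK
RBRKK
RRKKK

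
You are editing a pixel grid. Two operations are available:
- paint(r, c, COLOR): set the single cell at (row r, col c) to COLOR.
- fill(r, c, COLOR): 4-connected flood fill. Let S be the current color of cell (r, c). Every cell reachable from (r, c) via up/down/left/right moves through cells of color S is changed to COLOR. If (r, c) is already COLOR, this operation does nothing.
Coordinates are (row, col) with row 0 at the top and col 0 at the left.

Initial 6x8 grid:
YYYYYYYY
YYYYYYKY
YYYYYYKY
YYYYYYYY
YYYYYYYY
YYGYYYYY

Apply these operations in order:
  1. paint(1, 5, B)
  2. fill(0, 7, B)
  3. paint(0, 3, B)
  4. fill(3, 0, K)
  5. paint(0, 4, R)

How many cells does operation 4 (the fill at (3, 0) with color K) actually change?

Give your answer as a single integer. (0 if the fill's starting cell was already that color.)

Answer: 45

Derivation:
After op 1 paint(1,5,B):
YYYYYYYY
YYYYYBKY
YYYYYYKY
YYYYYYYY
YYYYYYYY
YYGYYYYY
After op 2 fill(0,7,B) [44 cells changed]:
BBBBBBBB
BBBBBBKB
BBBBBBKB
BBBBBBBB
BBBBBBBB
BBGBBBBB
After op 3 paint(0,3,B):
BBBBBBBB
BBBBBBKB
BBBBBBKB
BBBBBBBB
BBBBBBBB
BBGBBBBB
After op 4 fill(3,0,K) [45 cells changed]:
KKKKKKKK
KKKKKKKK
KKKKKKKK
KKKKKKKK
KKKKKKKK
KKGKKKKK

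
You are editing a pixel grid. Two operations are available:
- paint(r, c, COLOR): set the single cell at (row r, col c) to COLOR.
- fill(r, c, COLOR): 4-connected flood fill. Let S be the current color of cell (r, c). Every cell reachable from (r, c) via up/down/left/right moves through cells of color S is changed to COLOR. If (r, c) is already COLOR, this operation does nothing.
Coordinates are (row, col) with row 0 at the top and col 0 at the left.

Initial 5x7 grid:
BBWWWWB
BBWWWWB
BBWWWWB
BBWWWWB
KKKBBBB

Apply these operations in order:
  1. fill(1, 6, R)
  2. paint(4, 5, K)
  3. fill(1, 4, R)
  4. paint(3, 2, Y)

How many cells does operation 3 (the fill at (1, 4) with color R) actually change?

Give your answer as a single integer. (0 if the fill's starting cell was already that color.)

Answer: 16

Derivation:
After op 1 fill(1,6,R) [8 cells changed]:
BBWWWWR
BBWWWWR
BBWWWWR
BBWWWWR
KKKRRRR
After op 2 paint(4,5,K):
BBWWWWR
BBWWWWR
BBWWWWR
BBWWWWR
KKKRRKR
After op 3 fill(1,4,R) [16 cells changed]:
BBRRRRR
BBRRRRR
BBRRRRR
BBRRRRR
KKKRRKR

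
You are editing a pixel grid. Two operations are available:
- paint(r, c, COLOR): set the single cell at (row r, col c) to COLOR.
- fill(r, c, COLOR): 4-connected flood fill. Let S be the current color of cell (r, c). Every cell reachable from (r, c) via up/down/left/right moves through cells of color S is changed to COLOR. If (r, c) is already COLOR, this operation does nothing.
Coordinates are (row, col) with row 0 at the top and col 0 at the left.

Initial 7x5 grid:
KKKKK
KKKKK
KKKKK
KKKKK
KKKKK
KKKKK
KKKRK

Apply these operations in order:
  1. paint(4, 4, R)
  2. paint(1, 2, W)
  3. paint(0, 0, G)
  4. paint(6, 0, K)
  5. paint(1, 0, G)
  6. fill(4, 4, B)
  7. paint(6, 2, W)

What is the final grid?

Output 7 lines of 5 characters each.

After op 1 paint(4,4,R):
KKKKK
KKKKK
KKKKK
KKKKK
KKKKR
KKKKK
KKKRK
After op 2 paint(1,2,W):
KKKKK
KKWKK
KKKKK
KKKKK
KKKKR
KKKKK
KKKRK
After op 3 paint(0,0,G):
GKKKK
KKWKK
KKKKK
KKKKK
KKKKR
KKKKK
KKKRK
After op 4 paint(6,0,K):
GKKKK
KKWKK
KKKKK
KKKKK
KKKKR
KKKKK
KKKRK
After op 5 paint(1,0,G):
GKKKK
GKWKK
KKKKK
KKKKK
KKKKR
KKKKK
KKKRK
After op 6 fill(4,4,B) [1 cells changed]:
GKKKK
GKWKK
KKKKK
KKKKK
KKKKB
KKKKK
KKKRK
After op 7 paint(6,2,W):
GKKKK
GKWKK
KKKKK
KKKKK
KKKKB
KKKKK
KKWRK

Answer: GKKKK
GKWKK
KKKKK
KKKKK
KKKKB
KKKKK
KKWRK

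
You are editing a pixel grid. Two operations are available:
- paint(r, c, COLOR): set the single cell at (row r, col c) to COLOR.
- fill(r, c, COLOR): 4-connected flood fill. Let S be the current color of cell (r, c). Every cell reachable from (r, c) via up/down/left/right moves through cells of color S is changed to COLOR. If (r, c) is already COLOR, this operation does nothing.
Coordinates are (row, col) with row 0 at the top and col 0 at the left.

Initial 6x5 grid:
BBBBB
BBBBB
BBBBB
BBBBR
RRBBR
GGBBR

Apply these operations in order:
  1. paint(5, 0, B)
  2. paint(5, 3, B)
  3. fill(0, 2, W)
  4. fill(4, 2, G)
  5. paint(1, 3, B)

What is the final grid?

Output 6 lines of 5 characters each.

Answer: GGGGG
GGGBG
GGGGG
GGGGR
RRGGR
BGGGR

Derivation:
After op 1 paint(5,0,B):
BBBBB
BBBBB
BBBBB
BBBBR
RRBBR
BGBBR
After op 2 paint(5,3,B):
BBBBB
BBBBB
BBBBB
BBBBR
RRBBR
BGBBR
After op 3 fill(0,2,W) [23 cells changed]:
WWWWW
WWWWW
WWWWW
WWWWR
RRWWR
BGWWR
After op 4 fill(4,2,G) [23 cells changed]:
GGGGG
GGGGG
GGGGG
GGGGR
RRGGR
BGGGR
After op 5 paint(1,3,B):
GGGGG
GGGBG
GGGGG
GGGGR
RRGGR
BGGGR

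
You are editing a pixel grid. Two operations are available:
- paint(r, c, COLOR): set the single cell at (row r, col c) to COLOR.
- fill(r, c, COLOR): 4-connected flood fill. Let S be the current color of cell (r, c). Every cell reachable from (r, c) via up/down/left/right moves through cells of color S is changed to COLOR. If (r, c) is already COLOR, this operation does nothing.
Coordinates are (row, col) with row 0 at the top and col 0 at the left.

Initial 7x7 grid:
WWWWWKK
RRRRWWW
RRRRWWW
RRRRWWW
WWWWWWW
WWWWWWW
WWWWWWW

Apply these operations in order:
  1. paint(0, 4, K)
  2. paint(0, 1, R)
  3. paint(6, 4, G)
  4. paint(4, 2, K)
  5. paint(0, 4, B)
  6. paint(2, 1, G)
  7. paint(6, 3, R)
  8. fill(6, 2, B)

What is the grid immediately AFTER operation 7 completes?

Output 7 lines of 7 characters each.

After op 1 paint(0,4,K):
WWWWKKK
RRRRWWW
RRRRWWW
RRRRWWW
WWWWWWW
WWWWWWW
WWWWWWW
After op 2 paint(0,1,R):
WRWWKKK
RRRRWWW
RRRRWWW
RRRRWWW
WWWWWWW
WWWWWWW
WWWWWWW
After op 3 paint(6,4,G):
WRWWKKK
RRRRWWW
RRRRWWW
RRRRWWW
WWWWWWW
WWWWWWW
WWWWGWW
After op 4 paint(4,2,K):
WRWWKKK
RRRRWWW
RRRRWWW
RRRRWWW
WWKWWWW
WWWWWWW
WWWWGWW
After op 5 paint(0,4,B):
WRWWBKK
RRRRWWW
RRRRWWW
RRRRWWW
WWKWWWW
WWWWWWW
WWWWGWW
After op 6 paint(2,1,G):
WRWWBKK
RRRRWWW
RGRRWWW
RRRRWWW
WWKWWWW
WWWWWWW
WWWWGWW
After op 7 paint(6,3,R):
WRWWBKK
RRRRWWW
RGRRWWW
RRRRWWW
WWKWWWW
WWWWWWW
WWWRGWW

Answer: WRWWBKK
RRRRWWW
RGRRWWW
RRRRWWW
WWKWWWW
WWWWWWW
WWWRGWW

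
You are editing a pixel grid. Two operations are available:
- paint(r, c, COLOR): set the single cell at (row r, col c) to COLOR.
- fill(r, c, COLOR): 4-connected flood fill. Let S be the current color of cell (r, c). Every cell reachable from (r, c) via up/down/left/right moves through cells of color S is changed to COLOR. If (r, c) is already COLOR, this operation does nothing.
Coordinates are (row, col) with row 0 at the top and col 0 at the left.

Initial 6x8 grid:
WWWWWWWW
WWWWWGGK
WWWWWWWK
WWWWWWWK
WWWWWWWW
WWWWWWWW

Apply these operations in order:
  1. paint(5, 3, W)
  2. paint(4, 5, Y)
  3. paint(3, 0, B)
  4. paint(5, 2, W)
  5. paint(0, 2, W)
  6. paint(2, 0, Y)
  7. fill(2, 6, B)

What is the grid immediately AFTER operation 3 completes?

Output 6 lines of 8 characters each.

Answer: WWWWWWWW
WWWWWGGK
WWWWWWWK
BWWWWWWK
WWWWWYWW
WWWWWWWW

Derivation:
After op 1 paint(5,3,W):
WWWWWWWW
WWWWWGGK
WWWWWWWK
WWWWWWWK
WWWWWWWW
WWWWWWWW
After op 2 paint(4,5,Y):
WWWWWWWW
WWWWWGGK
WWWWWWWK
WWWWWWWK
WWWWWYWW
WWWWWWWW
After op 3 paint(3,0,B):
WWWWWWWW
WWWWWGGK
WWWWWWWK
BWWWWWWK
WWWWWYWW
WWWWWWWW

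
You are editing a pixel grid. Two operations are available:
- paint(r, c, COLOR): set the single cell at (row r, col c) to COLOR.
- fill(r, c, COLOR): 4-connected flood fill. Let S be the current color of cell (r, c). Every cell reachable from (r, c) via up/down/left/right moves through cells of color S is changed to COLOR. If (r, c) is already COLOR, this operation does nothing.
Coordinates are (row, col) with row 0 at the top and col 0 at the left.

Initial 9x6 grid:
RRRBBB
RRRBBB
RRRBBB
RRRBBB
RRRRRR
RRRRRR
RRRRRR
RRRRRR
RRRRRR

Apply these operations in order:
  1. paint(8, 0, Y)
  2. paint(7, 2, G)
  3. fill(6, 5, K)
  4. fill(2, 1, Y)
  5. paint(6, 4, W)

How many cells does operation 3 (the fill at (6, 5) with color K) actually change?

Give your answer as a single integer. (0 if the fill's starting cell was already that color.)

Answer: 40

Derivation:
After op 1 paint(8,0,Y):
RRRBBB
RRRBBB
RRRBBB
RRRBBB
RRRRRR
RRRRRR
RRRRRR
RRRRRR
YRRRRR
After op 2 paint(7,2,G):
RRRBBB
RRRBBB
RRRBBB
RRRBBB
RRRRRR
RRRRRR
RRRRRR
RRGRRR
YRRRRR
After op 3 fill(6,5,K) [40 cells changed]:
KKKBBB
KKKBBB
KKKBBB
KKKBBB
KKKKKK
KKKKKK
KKKKKK
KKGKKK
YKKKKK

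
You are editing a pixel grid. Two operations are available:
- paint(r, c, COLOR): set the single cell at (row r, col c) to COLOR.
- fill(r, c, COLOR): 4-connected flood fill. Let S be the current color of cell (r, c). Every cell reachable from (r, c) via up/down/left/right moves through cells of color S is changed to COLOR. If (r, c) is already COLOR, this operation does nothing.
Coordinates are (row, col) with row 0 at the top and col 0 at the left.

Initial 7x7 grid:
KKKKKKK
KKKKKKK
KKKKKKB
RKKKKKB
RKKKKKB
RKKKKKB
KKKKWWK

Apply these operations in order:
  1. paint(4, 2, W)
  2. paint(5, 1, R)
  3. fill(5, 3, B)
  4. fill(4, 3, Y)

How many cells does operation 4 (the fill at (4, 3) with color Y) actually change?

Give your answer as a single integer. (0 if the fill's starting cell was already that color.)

Answer: 41

Derivation:
After op 1 paint(4,2,W):
KKKKKKK
KKKKKKK
KKKKKKB
RKKKKKB
RKWKKKB
RKKKKKB
KKKKWWK
After op 2 paint(5,1,R):
KKKKKKK
KKKKKKK
KKKKKKB
RKKKKKB
RKWKKKB
RRKKKKB
KKKKWWK
After op 3 fill(5,3,B) [37 cells changed]:
BBBBBBB
BBBBBBB
BBBBBBB
RBBBBBB
RBWBBBB
RRBBBBB
BBBBWWK
After op 4 fill(4,3,Y) [41 cells changed]:
YYYYYYY
YYYYYYY
YYYYYYY
RYYYYYY
RYWYYYY
RRYYYYY
YYYYWWK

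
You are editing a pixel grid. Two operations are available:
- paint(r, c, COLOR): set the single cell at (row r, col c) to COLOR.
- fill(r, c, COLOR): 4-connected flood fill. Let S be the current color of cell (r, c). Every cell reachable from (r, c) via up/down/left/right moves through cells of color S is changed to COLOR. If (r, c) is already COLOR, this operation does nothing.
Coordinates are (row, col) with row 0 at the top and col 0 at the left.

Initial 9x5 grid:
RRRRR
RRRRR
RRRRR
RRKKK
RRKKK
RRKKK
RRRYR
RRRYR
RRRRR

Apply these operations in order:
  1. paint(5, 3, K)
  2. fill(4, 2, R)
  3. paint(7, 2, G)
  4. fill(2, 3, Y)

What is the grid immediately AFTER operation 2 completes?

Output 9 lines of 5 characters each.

Answer: RRRRR
RRRRR
RRRRR
RRRRR
RRRRR
RRRRR
RRRYR
RRRYR
RRRRR

Derivation:
After op 1 paint(5,3,K):
RRRRR
RRRRR
RRRRR
RRKKK
RRKKK
RRKKK
RRRYR
RRRYR
RRRRR
After op 2 fill(4,2,R) [9 cells changed]:
RRRRR
RRRRR
RRRRR
RRRRR
RRRRR
RRRRR
RRRYR
RRRYR
RRRRR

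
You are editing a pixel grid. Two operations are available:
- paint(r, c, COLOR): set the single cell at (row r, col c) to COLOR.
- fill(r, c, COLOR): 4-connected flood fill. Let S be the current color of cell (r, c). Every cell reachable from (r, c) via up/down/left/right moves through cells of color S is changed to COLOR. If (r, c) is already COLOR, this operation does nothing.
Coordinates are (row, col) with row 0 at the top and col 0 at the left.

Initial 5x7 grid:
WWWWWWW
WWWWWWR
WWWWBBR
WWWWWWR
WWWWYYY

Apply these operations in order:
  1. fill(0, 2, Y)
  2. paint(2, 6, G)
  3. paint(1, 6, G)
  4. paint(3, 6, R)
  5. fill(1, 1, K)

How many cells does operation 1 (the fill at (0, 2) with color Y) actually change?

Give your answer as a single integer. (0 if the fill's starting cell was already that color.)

Answer: 27

Derivation:
After op 1 fill(0,2,Y) [27 cells changed]:
YYYYYYY
YYYYYYR
YYYYBBR
YYYYYYR
YYYYYYY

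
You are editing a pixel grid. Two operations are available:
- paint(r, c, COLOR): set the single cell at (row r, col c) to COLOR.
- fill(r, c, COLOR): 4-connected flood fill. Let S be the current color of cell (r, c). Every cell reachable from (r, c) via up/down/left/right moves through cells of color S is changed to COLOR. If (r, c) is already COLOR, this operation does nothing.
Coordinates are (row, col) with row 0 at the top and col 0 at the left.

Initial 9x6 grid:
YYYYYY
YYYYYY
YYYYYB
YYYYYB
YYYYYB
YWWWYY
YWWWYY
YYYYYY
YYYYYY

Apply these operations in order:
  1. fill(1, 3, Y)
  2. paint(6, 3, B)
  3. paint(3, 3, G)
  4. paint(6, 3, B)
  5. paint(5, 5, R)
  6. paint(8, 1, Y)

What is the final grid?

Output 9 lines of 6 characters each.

After op 1 fill(1,3,Y) [0 cells changed]:
YYYYYY
YYYYYY
YYYYYB
YYYYYB
YYYYYB
YWWWYY
YWWWYY
YYYYYY
YYYYYY
After op 2 paint(6,3,B):
YYYYYY
YYYYYY
YYYYYB
YYYYYB
YYYYYB
YWWWYY
YWWBYY
YYYYYY
YYYYYY
After op 3 paint(3,3,G):
YYYYYY
YYYYYY
YYYYYB
YYYGYB
YYYYYB
YWWWYY
YWWBYY
YYYYYY
YYYYYY
After op 4 paint(6,3,B):
YYYYYY
YYYYYY
YYYYYB
YYYGYB
YYYYYB
YWWWYY
YWWBYY
YYYYYY
YYYYYY
After op 5 paint(5,5,R):
YYYYYY
YYYYYY
YYYYYB
YYYGYB
YYYYYB
YWWWYR
YWWBYY
YYYYYY
YYYYYY
After op 6 paint(8,1,Y):
YYYYYY
YYYYYY
YYYYYB
YYYGYB
YYYYYB
YWWWYR
YWWBYY
YYYYYY
YYYYYY

Answer: YYYYYY
YYYYYY
YYYYYB
YYYGYB
YYYYYB
YWWWYR
YWWBYY
YYYYYY
YYYYYY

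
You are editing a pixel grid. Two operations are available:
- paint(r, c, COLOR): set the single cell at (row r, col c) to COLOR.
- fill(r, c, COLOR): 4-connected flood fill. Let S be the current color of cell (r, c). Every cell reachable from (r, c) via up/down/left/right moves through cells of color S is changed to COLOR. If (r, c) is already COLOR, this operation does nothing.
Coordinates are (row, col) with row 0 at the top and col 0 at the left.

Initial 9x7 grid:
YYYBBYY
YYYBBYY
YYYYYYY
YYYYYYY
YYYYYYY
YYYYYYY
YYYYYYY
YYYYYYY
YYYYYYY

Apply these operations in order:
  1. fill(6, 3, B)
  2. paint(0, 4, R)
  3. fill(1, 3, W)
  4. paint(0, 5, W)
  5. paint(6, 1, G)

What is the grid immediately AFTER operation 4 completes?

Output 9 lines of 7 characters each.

Answer: WWWWRWW
WWWWWWW
WWWWWWW
WWWWWWW
WWWWWWW
WWWWWWW
WWWWWWW
WWWWWWW
WWWWWWW

Derivation:
After op 1 fill(6,3,B) [59 cells changed]:
BBBBBBB
BBBBBBB
BBBBBBB
BBBBBBB
BBBBBBB
BBBBBBB
BBBBBBB
BBBBBBB
BBBBBBB
After op 2 paint(0,4,R):
BBBBRBB
BBBBBBB
BBBBBBB
BBBBBBB
BBBBBBB
BBBBBBB
BBBBBBB
BBBBBBB
BBBBBBB
After op 3 fill(1,3,W) [62 cells changed]:
WWWWRWW
WWWWWWW
WWWWWWW
WWWWWWW
WWWWWWW
WWWWWWW
WWWWWWW
WWWWWWW
WWWWWWW
After op 4 paint(0,5,W):
WWWWRWW
WWWWWWW
WWWWWWW
WWWWWWW
WWWWWWW
WWWWWWW
WWWWWWW
WWWWWWW
WWWWWWW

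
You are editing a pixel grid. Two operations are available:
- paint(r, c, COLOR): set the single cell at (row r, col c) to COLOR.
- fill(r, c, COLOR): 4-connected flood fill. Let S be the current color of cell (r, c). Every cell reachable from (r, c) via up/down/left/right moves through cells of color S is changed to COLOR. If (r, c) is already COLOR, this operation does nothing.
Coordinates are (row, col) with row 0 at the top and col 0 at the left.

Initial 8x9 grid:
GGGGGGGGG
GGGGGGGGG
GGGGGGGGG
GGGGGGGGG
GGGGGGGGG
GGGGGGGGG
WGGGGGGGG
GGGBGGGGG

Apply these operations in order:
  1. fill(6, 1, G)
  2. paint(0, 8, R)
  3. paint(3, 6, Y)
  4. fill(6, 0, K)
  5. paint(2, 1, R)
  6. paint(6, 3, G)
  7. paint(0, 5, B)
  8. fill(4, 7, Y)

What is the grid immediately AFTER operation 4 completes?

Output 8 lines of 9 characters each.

Answer: GGGGGGGGR
GGGGGGGGG
GGGGGGGGG
GGGGGGYGG
GGGGGGGGG
GGGGGGGGG
KGGGGGGGG
GGGBGGGGG

Derivation:
After op 1 fill(6,1,G) [0 cells changed]:
GGGGGGGGG
GGGGGGGGG
GGGGGGGGG
GGGGGGGGG
GGGGGGGGG
GGGGGGGGG
WGGGGGGGG
GGGBGGGGG
After op 2 paint(0,8,R):
GGGGGGGGR
GGGGGGGGG
GGGGGGGGG
GGGGGGGGG
GGGGGGGGG
GGGGGGGGG
WGGGGGGGG
GGGBGGGGG
After op 3 paint(3,6,Y):
GGGGGGGGR
GGGGGGGGG
GGGGGGGGG
GGGGGGYGG
GGGGGGGGG
GGGGGGGGG
WGGGGGGGG
GGGBGGGGG
After op 4 fill(6,0,K) [1 cells changed]:
GGGGGGGGR
GGGGGGGGG
GGGGGGGGG
GGGGGGYGG
GGGGGGGGG
GGGGGGGGG
KGGGGGGGG
GGGBGGGGG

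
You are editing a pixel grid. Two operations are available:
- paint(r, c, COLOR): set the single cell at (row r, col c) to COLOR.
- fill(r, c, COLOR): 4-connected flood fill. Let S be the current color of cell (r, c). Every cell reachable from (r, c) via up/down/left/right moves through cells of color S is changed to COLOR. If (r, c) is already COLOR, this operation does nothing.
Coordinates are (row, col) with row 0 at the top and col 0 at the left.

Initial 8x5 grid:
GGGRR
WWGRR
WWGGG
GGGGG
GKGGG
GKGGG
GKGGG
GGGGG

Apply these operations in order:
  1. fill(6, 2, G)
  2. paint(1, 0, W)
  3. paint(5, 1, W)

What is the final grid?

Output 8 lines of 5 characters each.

After op 1 fill(6,2,G) [0 cells changed]:
GGGRR
WWGRR
WWGGG
GGGGG
GKGGG
GKGGG
GKGGG
GGGGG
After op 2 paint(1,0,W):
GGGRR
WWGRR
WWGGG
GGGGG
GKGGG
GKGGG
GKGGG
GGGGG
After op 3 paint(5,1,W):
GGGRR
WWGRR
WWGGG
GGGGG
GKGGG
GWGGG
GKGGG
GGGGG

Answer: GGGRR
WWGRR
WWGGG
GGGGG
GKGGG
GWGGG
GKGGG
GGGGG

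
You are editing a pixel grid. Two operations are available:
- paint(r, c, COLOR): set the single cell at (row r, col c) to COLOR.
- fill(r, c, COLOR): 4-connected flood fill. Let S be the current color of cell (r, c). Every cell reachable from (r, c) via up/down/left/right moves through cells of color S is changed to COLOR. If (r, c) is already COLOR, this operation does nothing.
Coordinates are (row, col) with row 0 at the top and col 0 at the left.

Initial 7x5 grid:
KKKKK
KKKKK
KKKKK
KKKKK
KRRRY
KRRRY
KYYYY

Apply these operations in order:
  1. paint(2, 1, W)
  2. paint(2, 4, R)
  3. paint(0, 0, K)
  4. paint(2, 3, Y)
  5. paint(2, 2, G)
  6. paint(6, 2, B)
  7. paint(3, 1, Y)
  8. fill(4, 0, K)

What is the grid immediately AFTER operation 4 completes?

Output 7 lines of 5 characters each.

After op 1 paint(2,1,W):
KKKKK
KKKKK
KWKKK
KKKKK
KRRRY
KRRRY
KYYYY
After op 2 paint(2,4,R):
KKKKK
KKKKK
KWKKR
KKKKK
KRRRY
KRRRY
KYYYY
After op 3 paint(0,0,K):
KKKKK
KKKKK
KWKKR
KKKKK
KRRRY
KRRRY
KYYYY
After op 4 paint(2,3,Y):
KKKKK
KKKKK
KWKYR
KKKKK
KRRRY
KRRRY
KYYYY

Answer: KKKKK
KKKKK
KWKYR
KKKKK
KRRRY
KRRRY
KYYYY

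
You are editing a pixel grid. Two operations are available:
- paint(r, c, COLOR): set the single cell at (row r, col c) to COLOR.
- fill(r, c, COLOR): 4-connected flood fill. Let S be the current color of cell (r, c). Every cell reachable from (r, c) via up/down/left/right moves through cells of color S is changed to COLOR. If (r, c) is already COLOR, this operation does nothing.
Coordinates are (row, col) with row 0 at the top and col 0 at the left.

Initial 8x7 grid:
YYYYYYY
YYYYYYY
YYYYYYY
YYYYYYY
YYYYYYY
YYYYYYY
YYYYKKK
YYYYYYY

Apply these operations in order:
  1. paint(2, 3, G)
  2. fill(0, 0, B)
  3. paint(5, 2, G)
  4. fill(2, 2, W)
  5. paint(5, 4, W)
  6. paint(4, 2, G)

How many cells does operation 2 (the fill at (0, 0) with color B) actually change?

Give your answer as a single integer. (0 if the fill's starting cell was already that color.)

Answer: 52

Derivation:
After op 1 paint(2,3,G):
YYYYYYY
YYYYYYY
YYYGYYY
YYYYYYY
YYYYYYY
YYYYYYY
YYYYKKK
YYYYYYY
After op 2 fill(0,0,B) [52 cells changed]:
BBBBBBB
BBBBBBB
BBBGBBB
BBBBBBB
BBBBBBB
BBBBBBB
BBBBKKK
BBBBBBB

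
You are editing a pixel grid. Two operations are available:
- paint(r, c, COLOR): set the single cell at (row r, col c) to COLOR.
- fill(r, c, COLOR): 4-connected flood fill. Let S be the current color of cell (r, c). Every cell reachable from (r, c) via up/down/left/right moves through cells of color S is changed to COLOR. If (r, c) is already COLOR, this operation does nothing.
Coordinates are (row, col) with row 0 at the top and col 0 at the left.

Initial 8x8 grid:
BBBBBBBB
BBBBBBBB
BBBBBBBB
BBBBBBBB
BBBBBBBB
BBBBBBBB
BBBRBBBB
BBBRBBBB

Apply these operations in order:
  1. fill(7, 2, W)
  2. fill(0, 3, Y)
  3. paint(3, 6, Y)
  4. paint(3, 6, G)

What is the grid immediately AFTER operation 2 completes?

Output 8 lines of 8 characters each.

After op 1 fill(7,2,W) [62 cells changed]:
WWWWWWWW
WWWWWWWW
WWWWWWWW
WWWWWWWW
WWWWWWWW
WWWWWWWW
WWWRWWWW
WWWRWWWW
After op 2 fill(0,3,Y) [62 cells changed]:
YYYYYYYY
YYYYYYYY
YYYYYYYY
YYYYYYYY
YYYYYYYY
YYYYYYYY
YYYRYYYY
YYYRYYYY

Answer: YYYYYYYY
YYYYYYYY
YYYYYYYY
YYYYYYYY
YYYYYYYY
YYYYYYYY
YYYRYYYY
YYYRYYYY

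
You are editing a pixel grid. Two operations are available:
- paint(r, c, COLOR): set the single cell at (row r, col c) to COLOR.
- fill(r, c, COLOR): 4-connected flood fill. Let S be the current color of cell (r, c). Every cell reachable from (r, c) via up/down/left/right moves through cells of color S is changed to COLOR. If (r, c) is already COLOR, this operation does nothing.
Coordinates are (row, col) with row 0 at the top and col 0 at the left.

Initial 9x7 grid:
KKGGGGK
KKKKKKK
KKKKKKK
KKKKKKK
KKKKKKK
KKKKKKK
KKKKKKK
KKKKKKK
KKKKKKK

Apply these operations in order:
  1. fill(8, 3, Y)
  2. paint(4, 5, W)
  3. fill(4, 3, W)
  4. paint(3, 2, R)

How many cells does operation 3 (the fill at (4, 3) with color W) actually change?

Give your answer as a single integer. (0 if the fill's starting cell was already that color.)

Answer: 58

Derivation:
After op 1 fill(8,3,Y) [59 cells changed]:
YYGGGGY
YYYYYYY
YYYYYYY
YYYYYYY
YYYYYYY
YYYYYYY
YYYYYYY
YYYYYYY
YYYYYYY
After op 2 paint(4,5,W):
YYGGGGY
YYYYYYY
YYYYYYY
YYYYYYY
YYYYYWY
YYYYYYY
YYYYYYY
YYYYYYY
YYYYYYY
After op 3 fill(4,3,W) [58 cells changed]:
WWGGGGW
WWWWWWW
WWWWWWW
WWWWWWW
WWWWWWW
WWWWWWW
WWWWWWW
WWWWWWW
WWWWWWW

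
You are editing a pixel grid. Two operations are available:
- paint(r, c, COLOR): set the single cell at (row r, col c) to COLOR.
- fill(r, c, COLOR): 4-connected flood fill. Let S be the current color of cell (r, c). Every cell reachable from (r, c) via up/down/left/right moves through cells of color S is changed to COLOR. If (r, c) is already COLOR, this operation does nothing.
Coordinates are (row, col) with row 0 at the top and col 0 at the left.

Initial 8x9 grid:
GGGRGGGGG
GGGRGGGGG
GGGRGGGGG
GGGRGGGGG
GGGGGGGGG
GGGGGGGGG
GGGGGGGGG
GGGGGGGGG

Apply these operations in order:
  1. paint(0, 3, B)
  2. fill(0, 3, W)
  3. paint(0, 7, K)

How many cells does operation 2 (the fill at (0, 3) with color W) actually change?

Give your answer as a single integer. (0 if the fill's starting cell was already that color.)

Answer: 1

Derivation:
After op 1 paint(0,3,B):
GGGBGGGGG
GGGRGGGGG
GGGRGGGGG
GGGRGGGGG
GGGGGGGGG
GGGGGGGGG
GGGGGGGGG
GGGGGGGGG
After op 2 fill(0,3,W) [1 cells changed]:
GGGWGGGGG
GGGRGGGGG
GGGRGGGGG
GGGRGGGGG
GGGGGGGGG
GGGGGGGGG
GGGGGGGGG
GGGGGGGGG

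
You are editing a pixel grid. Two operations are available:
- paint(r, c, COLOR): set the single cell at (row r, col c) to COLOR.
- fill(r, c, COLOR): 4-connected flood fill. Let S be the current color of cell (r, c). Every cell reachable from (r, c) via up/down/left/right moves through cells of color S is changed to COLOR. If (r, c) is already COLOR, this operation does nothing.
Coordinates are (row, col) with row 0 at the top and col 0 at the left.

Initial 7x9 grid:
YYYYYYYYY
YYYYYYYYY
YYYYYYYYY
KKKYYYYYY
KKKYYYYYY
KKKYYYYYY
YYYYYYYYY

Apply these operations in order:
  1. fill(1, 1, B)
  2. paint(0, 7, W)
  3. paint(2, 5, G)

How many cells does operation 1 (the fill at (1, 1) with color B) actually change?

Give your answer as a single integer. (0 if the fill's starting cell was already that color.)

Answer: 54

Derivation:
After op 1 fill(1,1,B) [54 cells changed]:
BBBBBBBBB
BBBBBBBBB
BBBBBBBBB
KKKBBBBBB
KKKBBBBBB
KKKBBBBBB
BBBBBBBBB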